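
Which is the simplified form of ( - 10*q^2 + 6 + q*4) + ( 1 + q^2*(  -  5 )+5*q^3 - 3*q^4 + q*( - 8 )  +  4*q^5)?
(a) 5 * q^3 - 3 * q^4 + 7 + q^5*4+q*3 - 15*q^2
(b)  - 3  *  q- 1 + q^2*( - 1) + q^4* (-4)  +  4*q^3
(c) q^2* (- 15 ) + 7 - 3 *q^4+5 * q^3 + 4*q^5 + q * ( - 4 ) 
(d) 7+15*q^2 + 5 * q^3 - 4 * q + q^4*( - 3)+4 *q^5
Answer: c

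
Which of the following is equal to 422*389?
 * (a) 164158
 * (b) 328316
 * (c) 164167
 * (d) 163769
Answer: a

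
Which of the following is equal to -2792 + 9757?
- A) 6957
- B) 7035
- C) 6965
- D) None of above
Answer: C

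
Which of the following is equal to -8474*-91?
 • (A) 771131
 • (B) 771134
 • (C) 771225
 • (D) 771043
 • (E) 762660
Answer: B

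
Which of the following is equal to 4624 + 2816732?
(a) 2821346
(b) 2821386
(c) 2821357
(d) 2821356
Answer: d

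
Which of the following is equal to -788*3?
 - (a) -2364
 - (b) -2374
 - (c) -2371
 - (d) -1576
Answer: a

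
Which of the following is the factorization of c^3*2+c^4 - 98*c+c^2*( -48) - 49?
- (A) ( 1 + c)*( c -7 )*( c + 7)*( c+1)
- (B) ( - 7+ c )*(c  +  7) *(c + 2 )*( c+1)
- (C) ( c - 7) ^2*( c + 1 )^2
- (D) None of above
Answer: A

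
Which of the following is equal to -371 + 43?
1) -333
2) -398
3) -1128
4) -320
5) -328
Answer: 5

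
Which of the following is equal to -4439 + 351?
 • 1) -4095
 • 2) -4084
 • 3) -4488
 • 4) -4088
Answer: 4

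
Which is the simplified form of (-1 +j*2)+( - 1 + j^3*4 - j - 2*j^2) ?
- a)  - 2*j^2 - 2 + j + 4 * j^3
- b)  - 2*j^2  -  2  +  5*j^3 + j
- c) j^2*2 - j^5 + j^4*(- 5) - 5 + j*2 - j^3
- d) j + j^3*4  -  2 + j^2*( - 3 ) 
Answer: a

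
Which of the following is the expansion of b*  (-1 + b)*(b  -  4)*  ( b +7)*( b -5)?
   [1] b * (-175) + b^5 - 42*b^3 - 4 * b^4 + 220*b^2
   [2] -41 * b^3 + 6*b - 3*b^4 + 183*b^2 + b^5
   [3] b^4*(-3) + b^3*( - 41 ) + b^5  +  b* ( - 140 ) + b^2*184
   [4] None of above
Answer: 4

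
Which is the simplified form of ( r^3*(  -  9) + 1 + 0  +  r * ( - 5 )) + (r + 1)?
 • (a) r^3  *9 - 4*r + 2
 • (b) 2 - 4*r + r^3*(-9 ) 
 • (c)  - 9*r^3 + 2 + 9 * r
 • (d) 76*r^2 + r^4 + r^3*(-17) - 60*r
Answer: b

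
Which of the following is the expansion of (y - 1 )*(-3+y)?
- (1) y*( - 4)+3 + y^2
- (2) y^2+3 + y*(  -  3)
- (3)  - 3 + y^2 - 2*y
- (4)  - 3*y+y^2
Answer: 1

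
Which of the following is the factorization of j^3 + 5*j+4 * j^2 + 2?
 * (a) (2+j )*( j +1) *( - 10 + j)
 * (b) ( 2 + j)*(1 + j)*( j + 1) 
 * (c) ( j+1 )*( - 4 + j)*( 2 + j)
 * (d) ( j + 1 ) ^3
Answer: b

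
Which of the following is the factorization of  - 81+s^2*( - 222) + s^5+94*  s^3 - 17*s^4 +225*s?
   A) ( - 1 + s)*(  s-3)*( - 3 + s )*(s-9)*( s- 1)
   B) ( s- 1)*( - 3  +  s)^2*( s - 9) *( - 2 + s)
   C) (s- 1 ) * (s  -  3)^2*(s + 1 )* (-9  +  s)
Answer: A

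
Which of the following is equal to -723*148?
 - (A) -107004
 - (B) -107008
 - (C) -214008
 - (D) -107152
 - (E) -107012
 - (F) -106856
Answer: A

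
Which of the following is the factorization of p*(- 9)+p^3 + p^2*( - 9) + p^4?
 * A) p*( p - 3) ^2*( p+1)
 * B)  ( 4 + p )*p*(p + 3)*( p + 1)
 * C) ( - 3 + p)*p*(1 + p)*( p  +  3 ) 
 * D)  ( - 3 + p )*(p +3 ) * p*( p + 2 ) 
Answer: C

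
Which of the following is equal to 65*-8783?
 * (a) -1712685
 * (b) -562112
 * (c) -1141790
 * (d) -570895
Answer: d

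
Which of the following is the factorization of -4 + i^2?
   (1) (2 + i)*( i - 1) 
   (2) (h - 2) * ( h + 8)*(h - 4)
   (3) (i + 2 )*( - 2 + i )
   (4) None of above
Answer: 3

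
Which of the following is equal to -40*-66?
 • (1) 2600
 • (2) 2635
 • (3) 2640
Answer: 3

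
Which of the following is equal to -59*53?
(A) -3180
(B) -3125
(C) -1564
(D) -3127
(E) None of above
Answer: D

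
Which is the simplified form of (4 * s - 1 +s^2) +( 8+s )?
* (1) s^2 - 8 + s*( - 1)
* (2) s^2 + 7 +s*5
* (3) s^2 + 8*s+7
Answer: 2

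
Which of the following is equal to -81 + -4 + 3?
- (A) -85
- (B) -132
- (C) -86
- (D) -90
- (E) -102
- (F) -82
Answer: F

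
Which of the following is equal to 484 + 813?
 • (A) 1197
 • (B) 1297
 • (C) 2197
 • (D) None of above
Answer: B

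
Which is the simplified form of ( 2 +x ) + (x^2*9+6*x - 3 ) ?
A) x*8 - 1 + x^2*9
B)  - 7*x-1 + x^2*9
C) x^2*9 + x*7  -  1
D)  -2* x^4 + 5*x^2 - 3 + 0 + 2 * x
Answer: C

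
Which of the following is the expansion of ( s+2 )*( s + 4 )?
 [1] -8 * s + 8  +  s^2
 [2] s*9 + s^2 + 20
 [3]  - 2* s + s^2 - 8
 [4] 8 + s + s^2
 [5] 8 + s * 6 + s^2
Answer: 5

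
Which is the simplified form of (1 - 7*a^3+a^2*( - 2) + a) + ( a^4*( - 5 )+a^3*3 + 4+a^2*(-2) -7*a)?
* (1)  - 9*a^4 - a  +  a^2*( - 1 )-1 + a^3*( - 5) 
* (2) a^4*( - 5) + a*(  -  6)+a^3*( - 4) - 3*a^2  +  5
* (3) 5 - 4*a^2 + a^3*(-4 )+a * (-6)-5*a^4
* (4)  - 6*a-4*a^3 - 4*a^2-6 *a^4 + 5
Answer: 3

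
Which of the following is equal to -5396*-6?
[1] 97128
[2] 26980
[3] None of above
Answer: 3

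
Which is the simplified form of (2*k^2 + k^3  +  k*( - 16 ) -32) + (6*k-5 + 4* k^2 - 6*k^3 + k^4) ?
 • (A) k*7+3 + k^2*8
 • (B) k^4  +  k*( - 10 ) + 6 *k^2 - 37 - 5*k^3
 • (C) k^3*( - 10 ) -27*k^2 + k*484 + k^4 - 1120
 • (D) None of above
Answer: B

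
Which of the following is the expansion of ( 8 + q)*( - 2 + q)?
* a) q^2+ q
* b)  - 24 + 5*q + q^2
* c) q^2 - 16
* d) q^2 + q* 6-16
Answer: d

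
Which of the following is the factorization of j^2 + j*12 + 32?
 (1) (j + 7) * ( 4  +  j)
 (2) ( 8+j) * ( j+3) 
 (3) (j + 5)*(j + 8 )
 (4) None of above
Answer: 4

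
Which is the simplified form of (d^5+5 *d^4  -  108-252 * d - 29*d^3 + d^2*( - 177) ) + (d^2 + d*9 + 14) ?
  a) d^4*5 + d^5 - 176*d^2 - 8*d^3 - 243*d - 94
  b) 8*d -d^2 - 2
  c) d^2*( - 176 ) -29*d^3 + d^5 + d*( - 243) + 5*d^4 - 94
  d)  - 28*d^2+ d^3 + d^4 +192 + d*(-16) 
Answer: c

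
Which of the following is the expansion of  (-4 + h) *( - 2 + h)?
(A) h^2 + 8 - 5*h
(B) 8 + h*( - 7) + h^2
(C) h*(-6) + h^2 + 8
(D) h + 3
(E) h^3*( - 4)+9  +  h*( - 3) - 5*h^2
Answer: C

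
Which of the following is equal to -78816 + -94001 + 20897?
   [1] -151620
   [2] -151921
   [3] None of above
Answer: 3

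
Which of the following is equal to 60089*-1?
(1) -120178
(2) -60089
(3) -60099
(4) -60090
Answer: 2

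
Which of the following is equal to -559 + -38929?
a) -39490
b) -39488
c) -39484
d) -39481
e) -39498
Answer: b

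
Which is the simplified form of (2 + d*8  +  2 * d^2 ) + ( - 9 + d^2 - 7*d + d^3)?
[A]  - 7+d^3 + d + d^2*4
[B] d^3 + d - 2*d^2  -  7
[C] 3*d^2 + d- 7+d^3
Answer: C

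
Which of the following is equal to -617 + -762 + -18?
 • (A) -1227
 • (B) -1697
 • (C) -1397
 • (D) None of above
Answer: C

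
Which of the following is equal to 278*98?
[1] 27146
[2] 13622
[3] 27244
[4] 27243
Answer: 3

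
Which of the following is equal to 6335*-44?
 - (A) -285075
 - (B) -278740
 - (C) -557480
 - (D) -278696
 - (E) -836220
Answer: B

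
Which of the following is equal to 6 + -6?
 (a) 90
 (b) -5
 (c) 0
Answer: c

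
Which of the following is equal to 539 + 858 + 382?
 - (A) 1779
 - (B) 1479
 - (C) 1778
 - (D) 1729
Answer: A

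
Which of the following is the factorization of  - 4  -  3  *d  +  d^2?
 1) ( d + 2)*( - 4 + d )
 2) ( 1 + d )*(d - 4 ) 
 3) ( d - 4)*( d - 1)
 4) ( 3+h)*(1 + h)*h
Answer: 2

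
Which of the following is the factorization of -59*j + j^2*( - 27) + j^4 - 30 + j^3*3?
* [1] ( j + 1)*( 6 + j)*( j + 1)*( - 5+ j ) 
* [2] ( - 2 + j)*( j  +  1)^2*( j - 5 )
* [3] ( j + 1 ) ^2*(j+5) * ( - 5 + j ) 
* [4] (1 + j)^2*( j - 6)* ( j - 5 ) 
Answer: 1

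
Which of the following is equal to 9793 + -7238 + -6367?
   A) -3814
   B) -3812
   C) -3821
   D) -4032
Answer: B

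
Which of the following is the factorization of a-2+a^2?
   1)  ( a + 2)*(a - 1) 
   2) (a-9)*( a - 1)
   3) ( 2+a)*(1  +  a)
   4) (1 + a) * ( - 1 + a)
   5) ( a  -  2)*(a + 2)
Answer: 1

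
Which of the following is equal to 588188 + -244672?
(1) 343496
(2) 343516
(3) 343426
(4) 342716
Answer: 2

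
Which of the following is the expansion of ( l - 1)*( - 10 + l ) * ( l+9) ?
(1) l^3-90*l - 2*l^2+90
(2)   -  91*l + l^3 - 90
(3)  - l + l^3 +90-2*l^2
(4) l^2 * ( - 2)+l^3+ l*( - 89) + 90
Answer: 4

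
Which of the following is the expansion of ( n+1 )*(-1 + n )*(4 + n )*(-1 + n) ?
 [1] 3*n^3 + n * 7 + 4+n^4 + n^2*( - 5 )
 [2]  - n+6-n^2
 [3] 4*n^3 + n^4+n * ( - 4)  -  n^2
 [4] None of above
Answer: 4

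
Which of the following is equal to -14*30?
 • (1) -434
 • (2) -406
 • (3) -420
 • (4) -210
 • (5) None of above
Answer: 3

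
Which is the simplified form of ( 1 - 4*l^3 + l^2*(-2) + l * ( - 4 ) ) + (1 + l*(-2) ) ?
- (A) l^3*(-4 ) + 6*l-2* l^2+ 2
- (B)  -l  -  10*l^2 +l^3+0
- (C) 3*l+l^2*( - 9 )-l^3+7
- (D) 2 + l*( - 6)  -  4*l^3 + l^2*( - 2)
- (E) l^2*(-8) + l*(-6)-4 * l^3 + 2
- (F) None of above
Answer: D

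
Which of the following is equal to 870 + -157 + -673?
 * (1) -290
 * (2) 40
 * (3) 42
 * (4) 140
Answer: 2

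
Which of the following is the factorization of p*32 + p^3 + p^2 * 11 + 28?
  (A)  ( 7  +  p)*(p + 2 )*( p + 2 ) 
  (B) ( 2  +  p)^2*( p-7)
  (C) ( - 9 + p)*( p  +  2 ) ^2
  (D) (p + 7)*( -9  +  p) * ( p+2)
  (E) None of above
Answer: A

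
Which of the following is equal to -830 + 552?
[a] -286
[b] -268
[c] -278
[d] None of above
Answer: c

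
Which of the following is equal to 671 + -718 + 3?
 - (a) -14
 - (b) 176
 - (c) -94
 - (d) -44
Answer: d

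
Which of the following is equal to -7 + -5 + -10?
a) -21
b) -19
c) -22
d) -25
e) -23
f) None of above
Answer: c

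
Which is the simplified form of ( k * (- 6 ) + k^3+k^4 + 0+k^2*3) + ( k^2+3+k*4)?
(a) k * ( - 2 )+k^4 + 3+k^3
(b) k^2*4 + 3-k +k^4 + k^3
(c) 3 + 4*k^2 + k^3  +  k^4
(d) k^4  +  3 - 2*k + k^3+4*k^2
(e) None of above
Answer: d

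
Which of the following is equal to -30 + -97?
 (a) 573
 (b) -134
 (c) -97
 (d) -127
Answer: d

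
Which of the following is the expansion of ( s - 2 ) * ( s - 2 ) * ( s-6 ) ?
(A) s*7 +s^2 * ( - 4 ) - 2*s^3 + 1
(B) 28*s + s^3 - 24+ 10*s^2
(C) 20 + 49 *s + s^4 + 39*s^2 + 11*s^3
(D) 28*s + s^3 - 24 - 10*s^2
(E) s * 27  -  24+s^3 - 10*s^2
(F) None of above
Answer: D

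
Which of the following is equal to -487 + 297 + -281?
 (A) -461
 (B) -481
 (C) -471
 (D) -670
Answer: C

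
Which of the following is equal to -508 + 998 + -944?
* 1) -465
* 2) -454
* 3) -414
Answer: 2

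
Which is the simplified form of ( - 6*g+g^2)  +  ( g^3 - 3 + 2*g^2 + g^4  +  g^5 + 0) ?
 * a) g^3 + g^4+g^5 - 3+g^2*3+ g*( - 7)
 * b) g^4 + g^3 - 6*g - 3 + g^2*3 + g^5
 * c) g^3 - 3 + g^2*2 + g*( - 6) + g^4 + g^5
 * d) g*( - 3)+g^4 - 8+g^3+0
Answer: b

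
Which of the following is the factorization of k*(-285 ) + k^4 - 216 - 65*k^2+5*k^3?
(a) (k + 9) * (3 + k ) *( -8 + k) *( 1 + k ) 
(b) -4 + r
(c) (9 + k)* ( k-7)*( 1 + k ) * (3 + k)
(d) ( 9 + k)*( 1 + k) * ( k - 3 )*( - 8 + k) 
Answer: a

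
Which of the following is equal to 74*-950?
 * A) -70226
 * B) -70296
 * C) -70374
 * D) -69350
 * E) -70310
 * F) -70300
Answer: F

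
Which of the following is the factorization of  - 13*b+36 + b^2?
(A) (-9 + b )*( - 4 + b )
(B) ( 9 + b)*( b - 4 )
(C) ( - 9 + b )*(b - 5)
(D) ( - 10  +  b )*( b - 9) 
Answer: A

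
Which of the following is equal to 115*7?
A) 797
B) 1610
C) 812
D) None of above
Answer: D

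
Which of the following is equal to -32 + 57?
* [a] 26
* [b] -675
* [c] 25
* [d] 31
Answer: c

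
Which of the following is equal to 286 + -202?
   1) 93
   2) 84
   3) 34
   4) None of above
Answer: 2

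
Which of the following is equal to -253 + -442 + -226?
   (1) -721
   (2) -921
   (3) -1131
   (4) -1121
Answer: 2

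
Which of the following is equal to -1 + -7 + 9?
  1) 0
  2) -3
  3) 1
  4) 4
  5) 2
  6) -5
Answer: 3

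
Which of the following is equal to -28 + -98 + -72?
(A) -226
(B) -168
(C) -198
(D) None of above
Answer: C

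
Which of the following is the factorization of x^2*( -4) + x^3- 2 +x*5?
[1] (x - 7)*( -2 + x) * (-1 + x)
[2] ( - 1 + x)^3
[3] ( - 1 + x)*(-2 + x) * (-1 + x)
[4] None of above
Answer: 3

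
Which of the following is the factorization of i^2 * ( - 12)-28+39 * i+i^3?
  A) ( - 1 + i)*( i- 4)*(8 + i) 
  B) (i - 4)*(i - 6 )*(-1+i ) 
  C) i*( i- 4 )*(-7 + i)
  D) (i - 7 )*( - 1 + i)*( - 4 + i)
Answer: D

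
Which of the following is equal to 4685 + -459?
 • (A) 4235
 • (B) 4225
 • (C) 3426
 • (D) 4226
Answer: D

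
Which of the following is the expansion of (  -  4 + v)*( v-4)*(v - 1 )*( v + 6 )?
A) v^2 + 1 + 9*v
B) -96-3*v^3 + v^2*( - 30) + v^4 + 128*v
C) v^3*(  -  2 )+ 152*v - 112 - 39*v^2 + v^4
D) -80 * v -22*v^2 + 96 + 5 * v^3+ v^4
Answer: B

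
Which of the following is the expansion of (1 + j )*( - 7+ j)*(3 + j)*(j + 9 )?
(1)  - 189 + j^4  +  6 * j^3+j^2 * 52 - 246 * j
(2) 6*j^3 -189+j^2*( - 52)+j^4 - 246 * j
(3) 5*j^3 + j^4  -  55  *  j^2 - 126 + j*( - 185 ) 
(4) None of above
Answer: 2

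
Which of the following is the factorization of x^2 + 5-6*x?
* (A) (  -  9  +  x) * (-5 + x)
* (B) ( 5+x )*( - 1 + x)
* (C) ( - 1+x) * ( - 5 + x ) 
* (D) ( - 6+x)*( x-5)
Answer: C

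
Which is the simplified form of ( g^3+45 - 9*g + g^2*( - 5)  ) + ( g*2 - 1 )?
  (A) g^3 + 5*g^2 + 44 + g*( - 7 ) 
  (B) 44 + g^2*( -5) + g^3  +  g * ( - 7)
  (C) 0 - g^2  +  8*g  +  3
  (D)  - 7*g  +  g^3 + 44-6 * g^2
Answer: B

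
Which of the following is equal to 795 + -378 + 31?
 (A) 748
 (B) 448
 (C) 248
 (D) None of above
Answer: B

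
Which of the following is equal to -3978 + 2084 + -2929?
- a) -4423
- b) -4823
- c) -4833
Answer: b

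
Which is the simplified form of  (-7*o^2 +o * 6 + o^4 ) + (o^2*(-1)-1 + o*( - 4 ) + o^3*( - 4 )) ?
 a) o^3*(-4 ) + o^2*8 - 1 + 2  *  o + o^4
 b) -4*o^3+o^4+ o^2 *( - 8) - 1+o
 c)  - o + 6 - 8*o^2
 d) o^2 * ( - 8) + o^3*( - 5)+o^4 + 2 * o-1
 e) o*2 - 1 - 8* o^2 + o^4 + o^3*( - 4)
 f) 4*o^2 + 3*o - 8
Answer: e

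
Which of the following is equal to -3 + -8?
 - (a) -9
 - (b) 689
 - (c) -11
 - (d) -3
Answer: c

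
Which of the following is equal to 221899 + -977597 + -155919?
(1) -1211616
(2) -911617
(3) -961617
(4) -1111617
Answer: 2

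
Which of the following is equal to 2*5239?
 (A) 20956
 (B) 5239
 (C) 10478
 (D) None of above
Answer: C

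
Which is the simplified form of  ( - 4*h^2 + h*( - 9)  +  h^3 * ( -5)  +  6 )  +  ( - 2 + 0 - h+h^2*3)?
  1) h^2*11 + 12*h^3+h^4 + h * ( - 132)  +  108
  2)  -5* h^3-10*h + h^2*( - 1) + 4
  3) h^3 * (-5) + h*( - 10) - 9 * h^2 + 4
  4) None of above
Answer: 2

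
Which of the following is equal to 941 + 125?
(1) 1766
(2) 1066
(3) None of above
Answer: 2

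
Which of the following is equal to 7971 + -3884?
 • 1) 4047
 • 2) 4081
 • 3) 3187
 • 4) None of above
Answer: 4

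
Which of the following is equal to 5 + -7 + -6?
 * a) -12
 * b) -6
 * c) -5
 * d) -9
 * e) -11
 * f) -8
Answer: f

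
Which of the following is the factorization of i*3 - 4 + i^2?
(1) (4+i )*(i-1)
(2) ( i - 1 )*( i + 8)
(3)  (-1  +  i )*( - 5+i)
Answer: 1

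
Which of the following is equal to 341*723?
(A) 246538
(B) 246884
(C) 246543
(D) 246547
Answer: C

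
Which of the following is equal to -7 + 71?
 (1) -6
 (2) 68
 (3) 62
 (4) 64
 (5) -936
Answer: 4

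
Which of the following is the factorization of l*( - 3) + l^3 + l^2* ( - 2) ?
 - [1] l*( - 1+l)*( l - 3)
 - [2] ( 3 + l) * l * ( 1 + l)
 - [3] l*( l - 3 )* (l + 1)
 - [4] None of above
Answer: 3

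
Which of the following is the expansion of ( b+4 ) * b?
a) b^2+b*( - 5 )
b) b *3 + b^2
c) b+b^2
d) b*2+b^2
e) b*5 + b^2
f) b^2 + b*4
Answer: f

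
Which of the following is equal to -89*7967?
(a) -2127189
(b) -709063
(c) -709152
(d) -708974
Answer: b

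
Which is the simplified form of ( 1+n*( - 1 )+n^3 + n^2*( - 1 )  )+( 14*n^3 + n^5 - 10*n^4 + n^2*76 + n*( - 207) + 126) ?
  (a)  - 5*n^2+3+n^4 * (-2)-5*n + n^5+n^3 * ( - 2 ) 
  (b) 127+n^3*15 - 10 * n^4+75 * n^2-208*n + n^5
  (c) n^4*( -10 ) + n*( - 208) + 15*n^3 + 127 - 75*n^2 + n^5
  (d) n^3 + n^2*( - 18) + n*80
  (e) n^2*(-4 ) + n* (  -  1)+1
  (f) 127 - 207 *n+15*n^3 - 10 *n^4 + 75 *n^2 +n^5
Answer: b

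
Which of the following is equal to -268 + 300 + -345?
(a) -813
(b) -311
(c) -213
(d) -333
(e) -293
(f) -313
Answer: f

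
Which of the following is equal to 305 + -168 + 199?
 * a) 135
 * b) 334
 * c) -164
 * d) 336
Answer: d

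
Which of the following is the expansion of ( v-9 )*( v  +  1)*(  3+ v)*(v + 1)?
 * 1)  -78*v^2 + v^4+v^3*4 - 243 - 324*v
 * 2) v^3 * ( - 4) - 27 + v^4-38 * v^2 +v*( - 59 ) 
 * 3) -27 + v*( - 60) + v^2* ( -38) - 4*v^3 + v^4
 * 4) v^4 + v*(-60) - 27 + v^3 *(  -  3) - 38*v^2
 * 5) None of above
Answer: 3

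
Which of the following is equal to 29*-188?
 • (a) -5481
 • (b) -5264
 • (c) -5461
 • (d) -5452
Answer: d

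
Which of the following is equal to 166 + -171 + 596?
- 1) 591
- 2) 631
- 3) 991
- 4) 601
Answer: 1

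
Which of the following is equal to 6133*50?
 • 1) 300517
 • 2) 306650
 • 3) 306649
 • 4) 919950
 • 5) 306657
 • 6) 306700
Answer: 2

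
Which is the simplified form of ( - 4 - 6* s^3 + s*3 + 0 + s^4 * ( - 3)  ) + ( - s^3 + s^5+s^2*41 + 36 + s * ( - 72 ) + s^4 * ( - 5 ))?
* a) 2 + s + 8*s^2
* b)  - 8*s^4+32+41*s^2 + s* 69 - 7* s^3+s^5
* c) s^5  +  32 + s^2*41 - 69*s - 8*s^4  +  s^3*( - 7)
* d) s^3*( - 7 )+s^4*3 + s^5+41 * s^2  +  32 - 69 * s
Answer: c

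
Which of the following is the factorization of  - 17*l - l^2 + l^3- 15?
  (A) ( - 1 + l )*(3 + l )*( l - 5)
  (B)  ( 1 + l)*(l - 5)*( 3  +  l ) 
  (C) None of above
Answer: B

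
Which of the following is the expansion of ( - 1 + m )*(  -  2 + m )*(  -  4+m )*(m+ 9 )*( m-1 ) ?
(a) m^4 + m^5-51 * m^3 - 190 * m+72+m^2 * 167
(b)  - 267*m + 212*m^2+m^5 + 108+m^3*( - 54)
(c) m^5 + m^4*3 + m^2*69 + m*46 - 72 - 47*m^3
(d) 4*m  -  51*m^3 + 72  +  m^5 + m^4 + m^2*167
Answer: a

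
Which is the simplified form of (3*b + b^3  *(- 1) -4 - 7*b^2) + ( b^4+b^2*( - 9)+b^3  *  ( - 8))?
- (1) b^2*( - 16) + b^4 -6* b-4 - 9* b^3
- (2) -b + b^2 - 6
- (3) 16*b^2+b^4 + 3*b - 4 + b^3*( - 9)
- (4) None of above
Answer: 4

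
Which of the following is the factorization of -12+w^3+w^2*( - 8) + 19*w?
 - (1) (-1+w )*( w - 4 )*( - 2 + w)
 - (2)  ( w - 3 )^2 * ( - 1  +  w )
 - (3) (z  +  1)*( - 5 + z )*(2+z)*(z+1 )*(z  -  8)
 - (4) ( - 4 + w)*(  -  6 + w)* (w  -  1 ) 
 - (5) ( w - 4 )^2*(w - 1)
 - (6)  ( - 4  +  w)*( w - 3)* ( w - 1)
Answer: 6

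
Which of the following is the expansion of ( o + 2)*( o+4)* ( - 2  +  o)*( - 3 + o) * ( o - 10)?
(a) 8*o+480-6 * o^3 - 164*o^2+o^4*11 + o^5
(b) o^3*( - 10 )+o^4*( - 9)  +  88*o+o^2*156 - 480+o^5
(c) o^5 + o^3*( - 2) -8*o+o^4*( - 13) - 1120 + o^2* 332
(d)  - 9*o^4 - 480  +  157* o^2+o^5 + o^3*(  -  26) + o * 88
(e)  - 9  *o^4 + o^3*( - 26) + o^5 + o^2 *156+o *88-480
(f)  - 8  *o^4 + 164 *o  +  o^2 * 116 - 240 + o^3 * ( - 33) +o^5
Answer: e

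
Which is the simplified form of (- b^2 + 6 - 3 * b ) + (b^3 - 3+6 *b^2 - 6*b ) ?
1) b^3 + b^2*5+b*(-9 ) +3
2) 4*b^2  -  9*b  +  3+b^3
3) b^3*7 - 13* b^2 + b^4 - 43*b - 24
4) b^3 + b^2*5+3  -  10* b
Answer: 1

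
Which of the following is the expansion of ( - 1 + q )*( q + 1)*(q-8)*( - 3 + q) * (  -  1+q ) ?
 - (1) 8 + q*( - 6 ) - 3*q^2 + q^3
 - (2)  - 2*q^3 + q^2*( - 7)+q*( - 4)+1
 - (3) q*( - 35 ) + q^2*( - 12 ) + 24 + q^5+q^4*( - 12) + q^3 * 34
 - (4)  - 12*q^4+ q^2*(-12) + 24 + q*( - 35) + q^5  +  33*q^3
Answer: 3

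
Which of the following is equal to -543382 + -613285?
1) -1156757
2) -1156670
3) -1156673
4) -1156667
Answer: 4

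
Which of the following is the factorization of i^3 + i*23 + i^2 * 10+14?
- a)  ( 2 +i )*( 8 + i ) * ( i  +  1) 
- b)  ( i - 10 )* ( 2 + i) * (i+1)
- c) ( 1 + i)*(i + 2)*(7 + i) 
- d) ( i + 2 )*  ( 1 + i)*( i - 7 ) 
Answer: c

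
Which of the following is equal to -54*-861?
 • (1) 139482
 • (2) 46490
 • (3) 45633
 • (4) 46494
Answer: 4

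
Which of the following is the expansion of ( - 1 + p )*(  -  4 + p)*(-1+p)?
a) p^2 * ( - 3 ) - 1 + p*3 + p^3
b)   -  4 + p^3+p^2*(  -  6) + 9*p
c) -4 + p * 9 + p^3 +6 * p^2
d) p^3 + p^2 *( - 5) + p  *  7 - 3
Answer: b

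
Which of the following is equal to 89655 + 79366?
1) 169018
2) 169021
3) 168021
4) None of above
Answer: 2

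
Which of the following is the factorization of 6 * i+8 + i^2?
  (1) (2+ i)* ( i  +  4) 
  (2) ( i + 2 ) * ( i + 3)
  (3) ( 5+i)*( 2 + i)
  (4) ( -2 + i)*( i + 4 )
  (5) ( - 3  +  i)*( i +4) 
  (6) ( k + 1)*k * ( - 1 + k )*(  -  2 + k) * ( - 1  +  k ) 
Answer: 1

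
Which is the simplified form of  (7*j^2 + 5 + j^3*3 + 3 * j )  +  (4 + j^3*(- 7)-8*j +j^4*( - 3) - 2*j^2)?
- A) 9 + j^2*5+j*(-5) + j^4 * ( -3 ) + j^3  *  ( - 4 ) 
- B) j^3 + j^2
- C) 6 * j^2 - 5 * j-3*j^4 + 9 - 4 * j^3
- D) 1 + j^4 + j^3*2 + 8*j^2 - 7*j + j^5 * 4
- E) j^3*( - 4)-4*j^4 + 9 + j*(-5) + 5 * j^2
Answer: A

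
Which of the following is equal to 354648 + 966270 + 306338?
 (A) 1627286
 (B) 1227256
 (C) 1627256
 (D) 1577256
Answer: C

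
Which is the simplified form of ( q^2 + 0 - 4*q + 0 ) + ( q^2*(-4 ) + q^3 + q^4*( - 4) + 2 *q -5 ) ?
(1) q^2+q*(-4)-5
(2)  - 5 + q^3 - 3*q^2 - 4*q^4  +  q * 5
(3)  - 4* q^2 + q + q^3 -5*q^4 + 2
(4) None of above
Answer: 4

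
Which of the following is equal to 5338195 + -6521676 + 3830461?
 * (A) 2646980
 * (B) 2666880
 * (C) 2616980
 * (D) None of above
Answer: A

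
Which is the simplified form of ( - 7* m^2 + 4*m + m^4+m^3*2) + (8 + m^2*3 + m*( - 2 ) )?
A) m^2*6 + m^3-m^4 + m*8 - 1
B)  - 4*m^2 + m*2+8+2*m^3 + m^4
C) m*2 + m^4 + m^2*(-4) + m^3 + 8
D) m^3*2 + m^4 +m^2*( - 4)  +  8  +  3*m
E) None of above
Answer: B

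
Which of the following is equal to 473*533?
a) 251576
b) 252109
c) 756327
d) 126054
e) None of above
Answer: b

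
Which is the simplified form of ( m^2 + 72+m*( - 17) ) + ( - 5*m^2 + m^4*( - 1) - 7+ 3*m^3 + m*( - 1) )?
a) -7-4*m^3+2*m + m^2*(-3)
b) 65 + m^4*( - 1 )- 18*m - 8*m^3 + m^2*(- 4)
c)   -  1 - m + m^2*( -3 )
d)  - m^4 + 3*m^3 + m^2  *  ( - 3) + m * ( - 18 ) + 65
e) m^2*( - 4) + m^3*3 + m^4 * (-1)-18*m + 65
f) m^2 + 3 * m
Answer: e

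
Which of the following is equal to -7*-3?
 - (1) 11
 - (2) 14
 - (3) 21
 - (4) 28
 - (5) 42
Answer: 3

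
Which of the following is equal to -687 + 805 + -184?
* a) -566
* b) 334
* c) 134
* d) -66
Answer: d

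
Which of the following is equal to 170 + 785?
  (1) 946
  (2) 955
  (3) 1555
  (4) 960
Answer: 2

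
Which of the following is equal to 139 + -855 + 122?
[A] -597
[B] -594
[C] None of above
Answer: B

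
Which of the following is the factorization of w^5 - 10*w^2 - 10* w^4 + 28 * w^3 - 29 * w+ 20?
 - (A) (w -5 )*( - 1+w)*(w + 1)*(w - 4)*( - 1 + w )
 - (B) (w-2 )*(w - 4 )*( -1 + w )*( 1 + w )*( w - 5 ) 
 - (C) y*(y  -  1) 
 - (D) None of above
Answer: A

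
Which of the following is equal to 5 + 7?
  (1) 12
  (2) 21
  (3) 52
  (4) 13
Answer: 1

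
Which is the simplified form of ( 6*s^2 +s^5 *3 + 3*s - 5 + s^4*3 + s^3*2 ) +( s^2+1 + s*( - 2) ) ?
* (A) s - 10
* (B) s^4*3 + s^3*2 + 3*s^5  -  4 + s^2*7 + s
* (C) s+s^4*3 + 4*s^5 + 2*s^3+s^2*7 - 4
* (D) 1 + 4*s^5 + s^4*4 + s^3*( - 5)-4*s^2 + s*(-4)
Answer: B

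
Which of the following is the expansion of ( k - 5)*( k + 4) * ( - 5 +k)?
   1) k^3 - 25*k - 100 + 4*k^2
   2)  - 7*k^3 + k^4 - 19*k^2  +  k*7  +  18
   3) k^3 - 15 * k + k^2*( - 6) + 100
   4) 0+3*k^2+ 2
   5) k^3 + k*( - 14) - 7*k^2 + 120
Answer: 3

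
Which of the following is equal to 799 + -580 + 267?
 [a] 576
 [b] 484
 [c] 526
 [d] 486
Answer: d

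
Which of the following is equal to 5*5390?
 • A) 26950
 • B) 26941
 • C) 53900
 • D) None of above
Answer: A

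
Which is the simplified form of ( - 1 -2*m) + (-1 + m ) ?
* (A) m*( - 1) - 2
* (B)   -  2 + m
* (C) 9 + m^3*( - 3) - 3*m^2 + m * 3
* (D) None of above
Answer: A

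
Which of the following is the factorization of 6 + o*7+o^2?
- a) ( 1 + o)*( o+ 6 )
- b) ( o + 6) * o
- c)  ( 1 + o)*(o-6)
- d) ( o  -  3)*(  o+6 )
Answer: a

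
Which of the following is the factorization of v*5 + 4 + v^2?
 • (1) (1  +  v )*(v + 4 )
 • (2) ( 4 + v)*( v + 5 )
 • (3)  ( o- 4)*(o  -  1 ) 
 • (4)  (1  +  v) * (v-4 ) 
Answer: 1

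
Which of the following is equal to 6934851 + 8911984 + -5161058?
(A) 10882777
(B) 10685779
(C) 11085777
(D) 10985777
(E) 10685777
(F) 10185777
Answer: E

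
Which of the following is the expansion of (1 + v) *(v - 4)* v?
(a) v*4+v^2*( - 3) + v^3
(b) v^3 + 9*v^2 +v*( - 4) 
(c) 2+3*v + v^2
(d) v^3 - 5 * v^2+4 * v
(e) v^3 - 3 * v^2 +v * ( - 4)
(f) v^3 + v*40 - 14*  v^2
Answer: e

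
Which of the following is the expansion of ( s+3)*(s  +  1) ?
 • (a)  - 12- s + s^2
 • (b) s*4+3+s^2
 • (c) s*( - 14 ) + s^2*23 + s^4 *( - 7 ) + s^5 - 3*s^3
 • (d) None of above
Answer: b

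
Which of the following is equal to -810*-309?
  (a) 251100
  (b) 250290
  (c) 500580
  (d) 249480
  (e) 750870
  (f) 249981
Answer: b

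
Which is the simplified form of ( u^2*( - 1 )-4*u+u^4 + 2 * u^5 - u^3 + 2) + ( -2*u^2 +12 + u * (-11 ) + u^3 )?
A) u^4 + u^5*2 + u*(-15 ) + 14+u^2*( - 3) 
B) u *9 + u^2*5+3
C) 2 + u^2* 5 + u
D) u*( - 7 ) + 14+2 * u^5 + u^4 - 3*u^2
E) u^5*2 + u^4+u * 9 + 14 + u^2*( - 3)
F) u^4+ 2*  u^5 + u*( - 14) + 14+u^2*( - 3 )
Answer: A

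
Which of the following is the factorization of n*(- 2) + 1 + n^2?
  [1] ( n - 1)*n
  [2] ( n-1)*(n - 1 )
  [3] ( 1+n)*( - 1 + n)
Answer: 2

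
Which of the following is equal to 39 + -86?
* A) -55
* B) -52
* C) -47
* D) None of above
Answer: C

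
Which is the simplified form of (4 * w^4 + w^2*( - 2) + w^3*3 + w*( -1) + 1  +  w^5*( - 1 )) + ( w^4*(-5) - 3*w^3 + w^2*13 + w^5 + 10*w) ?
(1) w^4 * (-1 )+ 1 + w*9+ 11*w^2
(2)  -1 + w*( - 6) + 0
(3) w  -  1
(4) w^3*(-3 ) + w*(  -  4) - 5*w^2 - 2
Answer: 1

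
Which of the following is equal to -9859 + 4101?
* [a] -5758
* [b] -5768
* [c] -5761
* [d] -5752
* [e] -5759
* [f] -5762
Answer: a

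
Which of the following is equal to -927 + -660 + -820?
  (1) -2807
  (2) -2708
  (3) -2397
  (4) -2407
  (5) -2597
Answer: 4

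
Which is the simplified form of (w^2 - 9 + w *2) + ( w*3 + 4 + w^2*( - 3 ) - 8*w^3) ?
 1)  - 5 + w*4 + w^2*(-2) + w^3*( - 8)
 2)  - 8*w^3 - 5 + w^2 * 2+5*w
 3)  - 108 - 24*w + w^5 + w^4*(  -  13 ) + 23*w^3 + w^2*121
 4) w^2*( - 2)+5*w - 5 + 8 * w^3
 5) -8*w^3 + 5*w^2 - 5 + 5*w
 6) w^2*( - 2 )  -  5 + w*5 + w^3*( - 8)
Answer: 6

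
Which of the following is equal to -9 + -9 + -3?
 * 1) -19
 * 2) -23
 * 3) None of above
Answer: 3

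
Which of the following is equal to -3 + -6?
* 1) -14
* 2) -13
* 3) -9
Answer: 3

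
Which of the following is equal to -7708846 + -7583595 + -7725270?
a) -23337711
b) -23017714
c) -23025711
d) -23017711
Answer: d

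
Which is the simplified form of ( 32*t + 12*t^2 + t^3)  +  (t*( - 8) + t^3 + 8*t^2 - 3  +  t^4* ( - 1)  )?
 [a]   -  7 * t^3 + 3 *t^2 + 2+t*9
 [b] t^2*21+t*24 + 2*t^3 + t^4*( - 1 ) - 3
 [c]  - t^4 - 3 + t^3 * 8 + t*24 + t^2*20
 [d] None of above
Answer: d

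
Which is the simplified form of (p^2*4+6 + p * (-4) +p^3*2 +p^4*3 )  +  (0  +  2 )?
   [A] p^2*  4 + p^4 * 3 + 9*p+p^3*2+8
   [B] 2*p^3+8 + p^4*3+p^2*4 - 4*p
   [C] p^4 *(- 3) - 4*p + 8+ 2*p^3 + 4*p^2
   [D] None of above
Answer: B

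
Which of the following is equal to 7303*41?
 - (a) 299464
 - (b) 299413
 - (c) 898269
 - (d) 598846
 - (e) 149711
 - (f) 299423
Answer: f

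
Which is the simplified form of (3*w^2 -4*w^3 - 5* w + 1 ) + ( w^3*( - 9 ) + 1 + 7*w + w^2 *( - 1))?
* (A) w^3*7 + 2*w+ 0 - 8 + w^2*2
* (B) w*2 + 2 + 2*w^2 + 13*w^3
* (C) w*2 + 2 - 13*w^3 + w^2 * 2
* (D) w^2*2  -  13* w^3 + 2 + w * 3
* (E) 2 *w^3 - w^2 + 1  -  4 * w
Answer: C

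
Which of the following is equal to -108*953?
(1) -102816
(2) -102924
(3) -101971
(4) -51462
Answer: 2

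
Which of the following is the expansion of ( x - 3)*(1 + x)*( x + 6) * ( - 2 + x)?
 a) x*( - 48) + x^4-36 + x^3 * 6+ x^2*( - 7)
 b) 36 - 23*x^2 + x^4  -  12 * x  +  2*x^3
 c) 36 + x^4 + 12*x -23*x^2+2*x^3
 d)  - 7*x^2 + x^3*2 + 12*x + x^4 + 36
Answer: c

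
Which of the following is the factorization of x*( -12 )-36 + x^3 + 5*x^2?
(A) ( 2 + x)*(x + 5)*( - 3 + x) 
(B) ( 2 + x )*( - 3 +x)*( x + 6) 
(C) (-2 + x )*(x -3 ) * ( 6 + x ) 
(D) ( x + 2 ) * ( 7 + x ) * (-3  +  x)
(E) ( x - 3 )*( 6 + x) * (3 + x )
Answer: B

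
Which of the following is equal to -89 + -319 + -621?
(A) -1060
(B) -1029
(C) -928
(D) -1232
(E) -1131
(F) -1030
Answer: B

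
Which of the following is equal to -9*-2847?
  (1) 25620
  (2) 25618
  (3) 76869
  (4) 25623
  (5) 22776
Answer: 4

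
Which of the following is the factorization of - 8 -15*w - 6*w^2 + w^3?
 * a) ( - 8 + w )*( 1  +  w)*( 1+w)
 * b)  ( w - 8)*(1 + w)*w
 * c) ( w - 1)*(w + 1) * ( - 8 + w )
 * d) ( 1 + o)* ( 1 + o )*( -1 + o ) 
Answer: a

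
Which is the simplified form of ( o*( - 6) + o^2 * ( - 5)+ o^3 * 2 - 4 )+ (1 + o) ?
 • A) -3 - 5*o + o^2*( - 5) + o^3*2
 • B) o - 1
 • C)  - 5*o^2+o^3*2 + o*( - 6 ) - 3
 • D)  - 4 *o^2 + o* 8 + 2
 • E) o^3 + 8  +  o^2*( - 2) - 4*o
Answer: A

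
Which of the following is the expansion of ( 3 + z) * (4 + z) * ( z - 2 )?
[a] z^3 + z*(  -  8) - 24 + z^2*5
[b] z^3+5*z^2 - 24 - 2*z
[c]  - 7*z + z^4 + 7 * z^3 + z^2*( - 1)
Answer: b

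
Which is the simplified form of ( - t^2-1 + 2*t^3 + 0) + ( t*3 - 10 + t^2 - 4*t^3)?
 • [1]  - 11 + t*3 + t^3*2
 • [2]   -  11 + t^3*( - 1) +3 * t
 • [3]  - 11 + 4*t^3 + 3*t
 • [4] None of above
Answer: 4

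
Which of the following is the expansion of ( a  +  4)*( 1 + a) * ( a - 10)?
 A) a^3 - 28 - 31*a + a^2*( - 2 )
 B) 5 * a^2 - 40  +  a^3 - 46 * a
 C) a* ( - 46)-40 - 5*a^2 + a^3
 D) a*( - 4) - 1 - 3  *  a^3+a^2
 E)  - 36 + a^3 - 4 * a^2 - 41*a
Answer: C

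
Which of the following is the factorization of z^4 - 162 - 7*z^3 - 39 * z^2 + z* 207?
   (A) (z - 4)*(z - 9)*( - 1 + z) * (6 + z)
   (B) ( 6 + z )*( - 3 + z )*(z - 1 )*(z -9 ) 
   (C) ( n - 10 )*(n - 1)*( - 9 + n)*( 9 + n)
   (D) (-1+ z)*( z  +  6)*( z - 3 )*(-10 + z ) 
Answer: B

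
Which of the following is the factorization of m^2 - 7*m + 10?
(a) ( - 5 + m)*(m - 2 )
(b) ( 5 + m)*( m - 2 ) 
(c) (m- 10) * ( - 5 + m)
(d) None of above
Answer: a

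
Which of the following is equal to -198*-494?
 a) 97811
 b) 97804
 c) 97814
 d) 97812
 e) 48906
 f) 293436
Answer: d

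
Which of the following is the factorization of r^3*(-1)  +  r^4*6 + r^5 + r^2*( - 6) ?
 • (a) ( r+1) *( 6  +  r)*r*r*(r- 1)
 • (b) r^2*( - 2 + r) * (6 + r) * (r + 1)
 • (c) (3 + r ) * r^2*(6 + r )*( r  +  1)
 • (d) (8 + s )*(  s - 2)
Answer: a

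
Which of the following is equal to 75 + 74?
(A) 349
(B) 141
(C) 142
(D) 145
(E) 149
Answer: E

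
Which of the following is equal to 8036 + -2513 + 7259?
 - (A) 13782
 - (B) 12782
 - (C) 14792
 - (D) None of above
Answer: B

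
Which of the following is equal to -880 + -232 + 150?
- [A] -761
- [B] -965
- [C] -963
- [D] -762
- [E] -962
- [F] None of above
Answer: E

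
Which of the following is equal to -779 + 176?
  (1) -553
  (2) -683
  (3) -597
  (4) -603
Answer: 4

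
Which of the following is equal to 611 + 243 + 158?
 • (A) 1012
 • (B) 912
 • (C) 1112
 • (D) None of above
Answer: A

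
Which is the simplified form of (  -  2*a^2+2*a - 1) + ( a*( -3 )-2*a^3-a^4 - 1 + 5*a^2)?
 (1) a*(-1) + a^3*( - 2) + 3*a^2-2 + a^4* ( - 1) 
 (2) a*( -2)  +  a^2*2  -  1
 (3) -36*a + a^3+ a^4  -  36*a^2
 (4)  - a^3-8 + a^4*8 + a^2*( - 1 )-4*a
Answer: 1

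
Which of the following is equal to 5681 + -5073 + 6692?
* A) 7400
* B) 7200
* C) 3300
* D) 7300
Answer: D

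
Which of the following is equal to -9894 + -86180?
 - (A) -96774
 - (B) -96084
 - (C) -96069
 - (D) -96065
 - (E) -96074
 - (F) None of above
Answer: E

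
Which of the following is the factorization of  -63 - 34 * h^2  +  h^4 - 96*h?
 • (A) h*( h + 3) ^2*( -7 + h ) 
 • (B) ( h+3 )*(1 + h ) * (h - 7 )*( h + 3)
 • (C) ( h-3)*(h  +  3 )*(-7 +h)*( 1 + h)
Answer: B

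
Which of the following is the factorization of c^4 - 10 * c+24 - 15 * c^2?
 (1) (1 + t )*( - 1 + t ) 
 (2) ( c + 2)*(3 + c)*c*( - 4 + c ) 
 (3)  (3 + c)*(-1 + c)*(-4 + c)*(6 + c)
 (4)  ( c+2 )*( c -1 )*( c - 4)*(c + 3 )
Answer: 4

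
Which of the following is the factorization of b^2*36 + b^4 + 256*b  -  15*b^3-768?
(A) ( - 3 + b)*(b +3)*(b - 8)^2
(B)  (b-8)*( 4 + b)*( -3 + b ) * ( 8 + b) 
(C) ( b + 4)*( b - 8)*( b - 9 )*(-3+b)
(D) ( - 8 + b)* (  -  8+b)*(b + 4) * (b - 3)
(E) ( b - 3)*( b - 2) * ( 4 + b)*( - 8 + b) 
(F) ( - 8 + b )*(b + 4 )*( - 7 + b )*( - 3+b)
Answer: D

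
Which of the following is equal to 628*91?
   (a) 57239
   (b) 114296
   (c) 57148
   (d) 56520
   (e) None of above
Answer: c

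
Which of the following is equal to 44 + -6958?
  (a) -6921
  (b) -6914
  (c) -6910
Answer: b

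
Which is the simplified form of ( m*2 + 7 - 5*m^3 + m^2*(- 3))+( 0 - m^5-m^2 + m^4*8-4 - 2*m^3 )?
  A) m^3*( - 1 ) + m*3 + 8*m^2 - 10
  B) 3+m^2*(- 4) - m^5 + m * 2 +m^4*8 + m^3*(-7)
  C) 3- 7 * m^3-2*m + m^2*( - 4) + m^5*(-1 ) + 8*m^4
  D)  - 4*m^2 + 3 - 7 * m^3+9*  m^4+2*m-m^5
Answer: B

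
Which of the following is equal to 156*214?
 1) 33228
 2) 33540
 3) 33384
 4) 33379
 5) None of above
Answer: 3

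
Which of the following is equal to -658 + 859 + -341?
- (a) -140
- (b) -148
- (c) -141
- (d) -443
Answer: a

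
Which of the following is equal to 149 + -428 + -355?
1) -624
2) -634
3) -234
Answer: 2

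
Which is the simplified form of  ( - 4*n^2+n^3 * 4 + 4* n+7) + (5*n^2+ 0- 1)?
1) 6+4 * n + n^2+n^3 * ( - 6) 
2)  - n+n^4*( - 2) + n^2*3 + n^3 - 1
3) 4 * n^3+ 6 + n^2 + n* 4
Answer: 3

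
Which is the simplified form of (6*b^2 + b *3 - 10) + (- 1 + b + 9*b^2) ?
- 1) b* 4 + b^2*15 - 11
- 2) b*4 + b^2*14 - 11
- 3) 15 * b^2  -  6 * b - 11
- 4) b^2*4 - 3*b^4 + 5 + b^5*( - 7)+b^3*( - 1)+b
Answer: 1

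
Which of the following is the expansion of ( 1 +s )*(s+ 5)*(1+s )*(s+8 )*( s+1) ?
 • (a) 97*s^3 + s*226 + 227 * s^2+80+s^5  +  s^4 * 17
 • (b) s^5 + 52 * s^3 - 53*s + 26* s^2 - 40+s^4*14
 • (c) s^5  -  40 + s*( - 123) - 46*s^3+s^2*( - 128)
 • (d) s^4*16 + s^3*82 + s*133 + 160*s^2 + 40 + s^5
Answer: d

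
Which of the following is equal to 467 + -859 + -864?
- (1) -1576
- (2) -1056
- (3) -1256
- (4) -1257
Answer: 3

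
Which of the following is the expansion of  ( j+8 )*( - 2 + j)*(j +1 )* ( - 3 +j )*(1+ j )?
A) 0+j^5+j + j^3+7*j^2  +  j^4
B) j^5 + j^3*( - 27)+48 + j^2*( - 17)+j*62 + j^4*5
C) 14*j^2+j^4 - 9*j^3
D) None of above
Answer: B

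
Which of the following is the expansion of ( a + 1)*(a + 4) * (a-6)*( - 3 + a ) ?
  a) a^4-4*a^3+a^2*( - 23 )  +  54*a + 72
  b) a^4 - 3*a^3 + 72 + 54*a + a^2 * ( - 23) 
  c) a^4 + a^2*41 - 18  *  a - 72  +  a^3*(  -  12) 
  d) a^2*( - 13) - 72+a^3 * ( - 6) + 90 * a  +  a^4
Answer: a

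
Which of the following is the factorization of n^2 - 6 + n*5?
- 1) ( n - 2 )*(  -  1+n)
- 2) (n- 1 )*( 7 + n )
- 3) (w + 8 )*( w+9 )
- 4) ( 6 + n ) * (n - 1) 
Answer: 4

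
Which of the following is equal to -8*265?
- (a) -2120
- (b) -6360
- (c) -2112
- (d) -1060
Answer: a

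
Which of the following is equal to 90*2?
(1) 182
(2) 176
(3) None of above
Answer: 3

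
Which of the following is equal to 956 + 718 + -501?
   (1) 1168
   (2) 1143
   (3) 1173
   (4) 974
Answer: 3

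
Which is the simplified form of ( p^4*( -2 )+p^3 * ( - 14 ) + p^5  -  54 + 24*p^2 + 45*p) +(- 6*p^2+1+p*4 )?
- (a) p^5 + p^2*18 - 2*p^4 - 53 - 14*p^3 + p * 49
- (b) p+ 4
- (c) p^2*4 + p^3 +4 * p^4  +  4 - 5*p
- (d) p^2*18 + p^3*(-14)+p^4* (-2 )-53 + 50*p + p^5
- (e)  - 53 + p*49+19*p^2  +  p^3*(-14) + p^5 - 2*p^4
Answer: a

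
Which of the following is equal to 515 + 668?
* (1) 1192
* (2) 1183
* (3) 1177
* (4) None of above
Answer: 2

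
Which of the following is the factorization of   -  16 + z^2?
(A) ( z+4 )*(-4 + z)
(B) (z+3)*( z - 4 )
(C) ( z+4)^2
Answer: A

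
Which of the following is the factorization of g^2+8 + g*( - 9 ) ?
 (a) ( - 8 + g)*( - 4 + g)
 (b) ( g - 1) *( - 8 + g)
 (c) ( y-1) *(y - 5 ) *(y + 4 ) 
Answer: b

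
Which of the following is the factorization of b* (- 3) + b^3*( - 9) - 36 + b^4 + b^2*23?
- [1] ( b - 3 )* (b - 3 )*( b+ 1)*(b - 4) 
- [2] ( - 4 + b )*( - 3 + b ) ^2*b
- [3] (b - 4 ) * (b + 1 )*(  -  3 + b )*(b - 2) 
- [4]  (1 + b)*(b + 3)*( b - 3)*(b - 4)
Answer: 1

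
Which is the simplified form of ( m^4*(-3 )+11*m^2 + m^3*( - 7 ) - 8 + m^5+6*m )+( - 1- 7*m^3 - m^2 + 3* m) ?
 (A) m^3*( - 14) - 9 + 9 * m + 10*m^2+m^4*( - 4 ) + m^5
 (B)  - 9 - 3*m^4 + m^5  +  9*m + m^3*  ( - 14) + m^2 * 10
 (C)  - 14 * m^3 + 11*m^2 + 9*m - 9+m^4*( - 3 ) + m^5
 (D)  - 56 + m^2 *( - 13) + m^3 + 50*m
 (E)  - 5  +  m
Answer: B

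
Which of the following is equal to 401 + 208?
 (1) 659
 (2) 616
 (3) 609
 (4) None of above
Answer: 3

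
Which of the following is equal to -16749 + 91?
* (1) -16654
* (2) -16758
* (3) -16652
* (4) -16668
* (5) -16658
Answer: 5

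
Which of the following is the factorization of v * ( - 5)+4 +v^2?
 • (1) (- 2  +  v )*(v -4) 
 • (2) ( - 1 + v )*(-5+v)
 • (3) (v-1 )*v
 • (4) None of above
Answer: 4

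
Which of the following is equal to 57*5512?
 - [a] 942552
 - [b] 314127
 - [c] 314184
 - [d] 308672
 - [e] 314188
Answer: c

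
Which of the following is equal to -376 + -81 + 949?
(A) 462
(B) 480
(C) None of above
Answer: C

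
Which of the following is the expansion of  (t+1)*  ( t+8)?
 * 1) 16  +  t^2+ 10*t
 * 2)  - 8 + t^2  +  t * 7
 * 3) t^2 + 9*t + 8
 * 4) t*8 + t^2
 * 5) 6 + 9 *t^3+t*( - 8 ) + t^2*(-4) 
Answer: 3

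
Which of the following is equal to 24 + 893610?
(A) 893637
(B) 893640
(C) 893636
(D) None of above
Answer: D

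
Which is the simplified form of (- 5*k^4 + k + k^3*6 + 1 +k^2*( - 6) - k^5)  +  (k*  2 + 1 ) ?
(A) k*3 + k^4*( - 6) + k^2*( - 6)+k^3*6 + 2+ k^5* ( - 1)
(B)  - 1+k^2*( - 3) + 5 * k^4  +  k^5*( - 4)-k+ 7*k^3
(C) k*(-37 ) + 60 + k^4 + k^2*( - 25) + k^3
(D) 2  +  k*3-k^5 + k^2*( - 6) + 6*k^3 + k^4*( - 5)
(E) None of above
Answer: D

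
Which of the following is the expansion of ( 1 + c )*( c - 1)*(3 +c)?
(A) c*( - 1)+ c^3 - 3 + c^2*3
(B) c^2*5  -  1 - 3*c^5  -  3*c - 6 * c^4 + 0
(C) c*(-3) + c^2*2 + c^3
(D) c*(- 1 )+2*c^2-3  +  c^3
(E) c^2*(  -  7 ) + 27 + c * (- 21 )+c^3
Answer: A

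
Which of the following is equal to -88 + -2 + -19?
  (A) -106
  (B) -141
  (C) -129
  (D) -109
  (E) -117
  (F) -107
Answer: D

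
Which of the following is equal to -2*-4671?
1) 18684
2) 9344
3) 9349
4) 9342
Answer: 4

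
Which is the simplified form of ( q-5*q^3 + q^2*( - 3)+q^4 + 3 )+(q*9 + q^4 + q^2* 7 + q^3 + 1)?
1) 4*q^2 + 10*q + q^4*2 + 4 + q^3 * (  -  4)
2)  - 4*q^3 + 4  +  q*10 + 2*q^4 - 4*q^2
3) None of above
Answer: 1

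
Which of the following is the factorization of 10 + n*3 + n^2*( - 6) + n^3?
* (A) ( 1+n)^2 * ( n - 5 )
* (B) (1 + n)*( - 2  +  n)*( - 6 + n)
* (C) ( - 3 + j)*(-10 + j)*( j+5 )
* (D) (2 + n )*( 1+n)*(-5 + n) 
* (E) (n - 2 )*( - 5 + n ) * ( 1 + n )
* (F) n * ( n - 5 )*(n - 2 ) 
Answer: E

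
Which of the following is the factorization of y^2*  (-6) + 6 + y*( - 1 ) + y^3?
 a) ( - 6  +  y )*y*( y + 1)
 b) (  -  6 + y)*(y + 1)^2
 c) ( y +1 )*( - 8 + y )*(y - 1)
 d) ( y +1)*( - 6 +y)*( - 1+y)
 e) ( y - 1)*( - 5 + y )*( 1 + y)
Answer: d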